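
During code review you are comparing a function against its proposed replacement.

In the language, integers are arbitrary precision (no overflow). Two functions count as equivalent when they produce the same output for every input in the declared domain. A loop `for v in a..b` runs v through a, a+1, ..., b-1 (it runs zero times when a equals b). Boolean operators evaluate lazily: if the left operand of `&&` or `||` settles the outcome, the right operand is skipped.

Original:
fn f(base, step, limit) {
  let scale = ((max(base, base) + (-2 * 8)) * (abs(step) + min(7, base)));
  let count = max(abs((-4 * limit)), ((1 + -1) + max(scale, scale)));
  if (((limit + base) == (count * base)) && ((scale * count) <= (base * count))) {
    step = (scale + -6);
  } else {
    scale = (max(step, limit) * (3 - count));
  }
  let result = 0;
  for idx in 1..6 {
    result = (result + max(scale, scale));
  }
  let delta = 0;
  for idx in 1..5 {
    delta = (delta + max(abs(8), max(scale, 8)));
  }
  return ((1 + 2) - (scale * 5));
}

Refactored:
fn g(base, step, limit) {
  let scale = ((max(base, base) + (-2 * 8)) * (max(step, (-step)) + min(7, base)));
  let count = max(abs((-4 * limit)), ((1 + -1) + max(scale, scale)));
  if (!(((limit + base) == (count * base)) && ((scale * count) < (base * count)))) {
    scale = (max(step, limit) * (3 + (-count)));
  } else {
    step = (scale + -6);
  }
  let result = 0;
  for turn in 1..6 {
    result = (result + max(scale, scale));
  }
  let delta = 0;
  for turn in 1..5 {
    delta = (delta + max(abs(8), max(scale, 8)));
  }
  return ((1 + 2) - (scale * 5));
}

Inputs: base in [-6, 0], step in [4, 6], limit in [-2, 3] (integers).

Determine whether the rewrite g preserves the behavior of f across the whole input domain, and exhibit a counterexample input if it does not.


Run the pair on base=0, step=4, limit=0.
f: scale becomes -64; next count becomes 0; next (((limit + base) == (count * base)) && ((scale * count) <= (base * count))) evaluates to true; next step becomes -70; next result becomes 0; next at idx=1:; next result becomes -64; next at idx=2:; next result becomes -128; next at idx=3:; next result becomes -192; next at idx=4:; next result becomes -256; next at idx=5:; next result becomes -320; next delta becomes 0; next at idx=1:; next delta becomes 8; next at idx=2:; next delta becomes 16; next at idx=3:; next delta becomes 24; next at idx=4:; next delta becomes 32; next final value 323
g: scale becomes -64; next count becomes 0; next (!(((limit + base) == (count * base)) && ((scale * count) < (base * count)))) evaluates to true; next scale becomes 12; next result becomes 0; next at turn=1:; next result becomes 12; next at turn=2:; next result becomes 24; next at turn=3:; next result becomes 36; next at turn=4:; next result becomes 48; next at turn=5:; next result becomes 60; next delta becomes 0; next at turn=1:; next delta becomes 12; next at turn=2:; next delta becomes 24; next at turn=3:; next delta becomes 36; next at turn=4:; next delta becomes 48; next final value -57
323 != -57, so the rewrite changes behavior.
verdict: not equivalent; witness: base=0, step=4, limit=0


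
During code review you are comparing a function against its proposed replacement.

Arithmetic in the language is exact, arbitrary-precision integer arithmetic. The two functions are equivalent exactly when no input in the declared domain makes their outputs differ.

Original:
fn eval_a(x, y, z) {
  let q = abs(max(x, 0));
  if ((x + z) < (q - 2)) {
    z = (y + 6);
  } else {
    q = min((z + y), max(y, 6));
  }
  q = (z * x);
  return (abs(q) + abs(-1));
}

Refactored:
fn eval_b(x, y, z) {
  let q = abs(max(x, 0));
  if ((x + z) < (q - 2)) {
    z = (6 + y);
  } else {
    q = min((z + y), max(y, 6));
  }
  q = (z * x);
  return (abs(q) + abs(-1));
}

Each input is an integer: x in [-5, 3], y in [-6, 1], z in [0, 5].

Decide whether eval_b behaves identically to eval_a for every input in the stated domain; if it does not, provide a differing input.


This is a faithful refactor — same computation, different form, but the computed results match everywhere.
One worked example (x=3, y=-2, z=5) — eval_a: q=3, then ((x + z) < (q - 2)) is false, then q=3, then q=15, then returns 16; eval_b: q=3, then ((x + z) < (q - 2)) is false, then q=3, then q=15, then returns 16; agreement on 16.
Every one of the 432 inputs gives matching results.
verdict: equivalent


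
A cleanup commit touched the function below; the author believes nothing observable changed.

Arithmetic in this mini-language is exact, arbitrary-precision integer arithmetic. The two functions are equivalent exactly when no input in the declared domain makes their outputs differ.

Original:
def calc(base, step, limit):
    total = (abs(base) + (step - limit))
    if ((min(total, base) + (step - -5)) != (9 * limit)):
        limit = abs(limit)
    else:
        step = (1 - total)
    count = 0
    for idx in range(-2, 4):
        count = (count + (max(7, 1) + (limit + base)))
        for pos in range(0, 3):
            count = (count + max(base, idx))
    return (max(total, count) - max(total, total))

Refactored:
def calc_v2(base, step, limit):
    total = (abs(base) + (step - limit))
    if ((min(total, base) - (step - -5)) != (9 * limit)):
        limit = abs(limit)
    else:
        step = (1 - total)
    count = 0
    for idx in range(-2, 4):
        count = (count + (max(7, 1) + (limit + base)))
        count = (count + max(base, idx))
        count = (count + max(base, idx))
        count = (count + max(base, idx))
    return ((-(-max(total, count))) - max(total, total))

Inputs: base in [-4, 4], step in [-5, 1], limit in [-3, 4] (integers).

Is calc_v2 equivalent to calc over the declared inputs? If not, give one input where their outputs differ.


Run the pair on base=-4, step=0, limit=-1.
calc: total := 5 | ((min(total, base) + (step - -5)) != (9 * limit)): true | limit := 1 | count := 0 | iter idx=-2: | count := 4 | iter pos=0: | count := 2 | iter pos=1: | count := 0 | iter pos=2: | count := -2 | iter idx=-1: | count := 2 | iter pos=0: | count := 1 | iter pos=1: | count := 0 | iter pos=2: | count := -1 | iter idx=0: | count := 3 | iter pos=0: | count := 3 | iter pos=1: | count := 3 | iter pos=2: | count := 3 | iter idx=1: | count := 7 | iter pos=0: | count := 8 | iter pos=1: | count := 9 | iter pos=2: | count := 10 | iter idx=2: | count := 14 | iter pos=0: | count := 16 | iter pos=1: | count := 18 | iter pos=2: | count := 20 | iter idx=3: | count := 24 | iter pos=0: | count := 27 | iter pos=1: | count := 30 | iter pos=2: | count := 33 | result 28
calc_v2: total := 5 | ((min(total, base) - (step - -5)) != (9 * limit)): false | step := -4 | count := 0 | iter idx=-2: | count := 2 | count := 0 | count := -2 | count := -4 | iter idx=-1: | count := -2 | count := -3 | count := -4 | count := -5 | iter idx=0: | count := -3 | count := -3 | count := -3 | count := -3 | iter idx=1: | count := -1 | count := 0 | count := 1 | count := 2 | iter idx=2: | count := 4 | count := 6 | count := 8 | count := 10 | iter idx=3: | count := 12 | count := 15 | count := 18 | count := 21 | result 16
28 against 16: the behavior changed.
verdict: not equivalent; witness: base=-4, step=0, limit=-1


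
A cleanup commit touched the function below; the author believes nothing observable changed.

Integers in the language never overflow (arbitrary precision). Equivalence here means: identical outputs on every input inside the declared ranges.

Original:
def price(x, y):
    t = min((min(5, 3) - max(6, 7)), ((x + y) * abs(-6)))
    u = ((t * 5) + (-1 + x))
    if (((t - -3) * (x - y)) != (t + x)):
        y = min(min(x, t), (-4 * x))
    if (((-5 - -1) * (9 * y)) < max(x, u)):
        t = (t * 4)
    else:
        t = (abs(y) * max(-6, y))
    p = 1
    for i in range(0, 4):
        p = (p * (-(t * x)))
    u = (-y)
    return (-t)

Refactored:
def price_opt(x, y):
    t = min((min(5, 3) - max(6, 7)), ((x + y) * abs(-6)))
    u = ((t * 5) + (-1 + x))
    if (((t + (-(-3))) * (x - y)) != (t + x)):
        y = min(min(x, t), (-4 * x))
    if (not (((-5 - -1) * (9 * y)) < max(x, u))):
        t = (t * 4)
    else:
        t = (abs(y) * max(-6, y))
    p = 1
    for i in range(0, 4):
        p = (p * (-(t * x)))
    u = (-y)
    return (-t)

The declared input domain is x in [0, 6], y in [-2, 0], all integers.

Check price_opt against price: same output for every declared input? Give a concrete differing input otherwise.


Run the pair on x=0, y=-2.
price: t := -12 | u := -61 | (((t - -3) * (x - y)) != (t + x)): true | y := -12 | (((-5 - -1) * (9 * y)) < max(x, u)): false | t := -72 | p := 1 | iter i=0: | p := 0 | iter i=1: | p := 0 | iter i=2: | p := 0 | iter i=3: | p := 0 | u := 12 | result 72
price_opt: t := -12 | u := -61 | (((t + (-(-3))) * (x - y)) != (t + x)): true | y := -12 | (not (((-5 - -1) * (9 * y)) < max(x, u))): true | t := -48 | p := 1 | iter i=0: | p := 0 | iter i=1: | p := 0 | iter i=2: | p := 0 | iter i=3: | p := 0 | u := 12 | result 48
72 and 48 differ, so these are not the same function on this domain.
verdict: not equivalent; witness: x=0, y=-2


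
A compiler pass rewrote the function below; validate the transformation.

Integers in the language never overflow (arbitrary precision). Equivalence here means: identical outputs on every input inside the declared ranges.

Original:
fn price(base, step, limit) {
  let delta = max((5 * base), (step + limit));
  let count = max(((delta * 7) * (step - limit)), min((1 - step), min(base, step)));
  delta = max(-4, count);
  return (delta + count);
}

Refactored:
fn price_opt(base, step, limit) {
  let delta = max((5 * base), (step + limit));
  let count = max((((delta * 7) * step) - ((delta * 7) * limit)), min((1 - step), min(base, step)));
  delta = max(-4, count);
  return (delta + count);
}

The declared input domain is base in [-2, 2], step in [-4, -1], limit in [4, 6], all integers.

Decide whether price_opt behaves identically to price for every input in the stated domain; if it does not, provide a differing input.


This is a faithful refactor — arithmetic usage differs, and constant usage differs, but the computed results match everywhere.
Tracing base=2, step=-4, limit=6: price: delta = 10; count = -4; delta = -4; return -8 | price_opt: delta = 10; count = -4; delta = -4; return -8 — matching result -8.
Sweeping the whole domain (60 inputs) finds no disagreement.
verdict: equivalent


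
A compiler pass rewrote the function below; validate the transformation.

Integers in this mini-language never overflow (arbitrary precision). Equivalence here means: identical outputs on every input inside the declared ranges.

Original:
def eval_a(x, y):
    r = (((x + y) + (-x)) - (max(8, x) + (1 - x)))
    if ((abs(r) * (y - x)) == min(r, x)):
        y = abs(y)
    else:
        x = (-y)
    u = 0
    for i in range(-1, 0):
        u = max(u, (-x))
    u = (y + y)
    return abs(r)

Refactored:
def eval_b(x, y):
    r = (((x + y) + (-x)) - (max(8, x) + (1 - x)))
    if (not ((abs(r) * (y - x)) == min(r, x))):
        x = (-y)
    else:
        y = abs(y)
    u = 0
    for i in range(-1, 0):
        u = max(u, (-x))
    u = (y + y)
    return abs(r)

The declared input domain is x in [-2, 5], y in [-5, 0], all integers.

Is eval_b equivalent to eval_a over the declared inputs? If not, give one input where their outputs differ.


Behavior is preserved: although boolean connective usage differs, the outputs never diverge.
Spot check at x=3, y=-2 — eval_a: r=-8, then ((abs(r) * (y - x)) == min(r, x)) is false, then x=2, then u=0, then (i=-1), then u=0, then u=-4, then returns 8. eval_b: r=-8, then (not ((abs(r) * (y - x)) == min(r, x))) is true, then x=2, then u=0, then (i=-1), then u=0, then u=-4, then returns 8. Both give 8.
Every one of the 48 inputs gives matching results.
verdict: equivalent


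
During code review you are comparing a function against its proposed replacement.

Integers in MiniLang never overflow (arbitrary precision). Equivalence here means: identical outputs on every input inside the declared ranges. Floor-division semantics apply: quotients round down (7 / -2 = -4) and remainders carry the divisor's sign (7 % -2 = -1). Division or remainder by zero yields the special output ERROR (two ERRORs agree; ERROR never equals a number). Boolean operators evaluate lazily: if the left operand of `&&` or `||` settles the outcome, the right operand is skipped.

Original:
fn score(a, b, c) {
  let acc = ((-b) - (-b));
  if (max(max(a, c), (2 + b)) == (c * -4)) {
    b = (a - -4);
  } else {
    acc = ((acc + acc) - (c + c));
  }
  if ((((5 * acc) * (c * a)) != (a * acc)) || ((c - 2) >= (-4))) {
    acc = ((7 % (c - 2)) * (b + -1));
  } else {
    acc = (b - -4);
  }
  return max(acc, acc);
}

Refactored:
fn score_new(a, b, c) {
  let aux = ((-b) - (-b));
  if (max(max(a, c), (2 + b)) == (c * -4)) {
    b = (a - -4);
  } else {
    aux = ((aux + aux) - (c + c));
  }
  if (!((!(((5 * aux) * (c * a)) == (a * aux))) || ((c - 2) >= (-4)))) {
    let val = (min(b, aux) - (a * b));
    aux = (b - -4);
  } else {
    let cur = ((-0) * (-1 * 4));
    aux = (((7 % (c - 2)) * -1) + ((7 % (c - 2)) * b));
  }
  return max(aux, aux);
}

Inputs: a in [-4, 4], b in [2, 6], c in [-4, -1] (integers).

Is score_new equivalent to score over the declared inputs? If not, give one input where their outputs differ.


Differences: boolean connective usage differs; and min/max/abs usage differs; and local variable names differ; and statement counts differ; and constant usage differs; and arithmetic usage differs; and comparison usage differs — yet all 180 inputs agree.
verdict: equivalent


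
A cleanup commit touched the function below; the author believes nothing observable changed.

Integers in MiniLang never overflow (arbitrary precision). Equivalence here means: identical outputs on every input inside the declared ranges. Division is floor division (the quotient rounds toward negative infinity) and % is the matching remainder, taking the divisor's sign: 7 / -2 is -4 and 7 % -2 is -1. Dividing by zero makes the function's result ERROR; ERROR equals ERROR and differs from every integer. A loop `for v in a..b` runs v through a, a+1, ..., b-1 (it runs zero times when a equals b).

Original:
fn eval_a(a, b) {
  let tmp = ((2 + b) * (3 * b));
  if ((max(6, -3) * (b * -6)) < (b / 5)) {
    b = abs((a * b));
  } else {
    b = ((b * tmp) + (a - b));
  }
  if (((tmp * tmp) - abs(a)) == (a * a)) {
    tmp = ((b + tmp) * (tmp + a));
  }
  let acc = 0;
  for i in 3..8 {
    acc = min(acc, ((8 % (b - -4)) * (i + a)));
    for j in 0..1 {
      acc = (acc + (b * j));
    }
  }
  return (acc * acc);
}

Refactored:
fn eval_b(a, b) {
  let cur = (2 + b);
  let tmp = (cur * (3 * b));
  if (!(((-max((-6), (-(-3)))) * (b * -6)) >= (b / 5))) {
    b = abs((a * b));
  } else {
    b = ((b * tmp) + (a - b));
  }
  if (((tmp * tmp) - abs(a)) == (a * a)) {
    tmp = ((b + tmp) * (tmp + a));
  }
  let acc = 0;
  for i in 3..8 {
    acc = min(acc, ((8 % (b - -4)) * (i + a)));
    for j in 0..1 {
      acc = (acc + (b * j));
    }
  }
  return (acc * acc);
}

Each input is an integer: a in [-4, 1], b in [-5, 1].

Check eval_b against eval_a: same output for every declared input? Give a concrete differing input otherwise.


These are not equivalent — on a=-4, b=-5 the outputs split (404496 vs 64).
eval_a: tmp = 45; ((max(6, -3) * (b * -6)) < (b / 5)) -> false; b = -224; (((tmp * tmp) - abs(a)) == (a * a)) -> false; acc = 0; [i=3]; acc = 0; [j=0]; acc = 0; [i=4]; acc = 0; [j=0]; acc = 0; [i=5]; acc = -212; [j=0]; acc = -212; [i=6]; acc = -424; [j=0]; acc = -424; [i=7]; acc = -636; [j=0]; acc = -636; return 404496
eval_b: cur = -3; tmp = 45; (!(((-max((-6), (-(-3)))) * (b * -6)) >= (b / 5))) -> true; b = 20; (((tmp * tmp) - abs(a)) == (a * a)) -> false; acc = 0; [i=3]; acc = -8; [j=0]; acc = -8; [i=4]; acc = -8; [j=0]; acc = -8; [i=5]; acc = -8; [j=0]; acc = -8; [i=6]; acc = -8; [j=0]; acc = -8; [i=7]; acc = -8; [j=0]; acc = -8; return 64
verdict: not equivalent; witness: a=-4, b=-5


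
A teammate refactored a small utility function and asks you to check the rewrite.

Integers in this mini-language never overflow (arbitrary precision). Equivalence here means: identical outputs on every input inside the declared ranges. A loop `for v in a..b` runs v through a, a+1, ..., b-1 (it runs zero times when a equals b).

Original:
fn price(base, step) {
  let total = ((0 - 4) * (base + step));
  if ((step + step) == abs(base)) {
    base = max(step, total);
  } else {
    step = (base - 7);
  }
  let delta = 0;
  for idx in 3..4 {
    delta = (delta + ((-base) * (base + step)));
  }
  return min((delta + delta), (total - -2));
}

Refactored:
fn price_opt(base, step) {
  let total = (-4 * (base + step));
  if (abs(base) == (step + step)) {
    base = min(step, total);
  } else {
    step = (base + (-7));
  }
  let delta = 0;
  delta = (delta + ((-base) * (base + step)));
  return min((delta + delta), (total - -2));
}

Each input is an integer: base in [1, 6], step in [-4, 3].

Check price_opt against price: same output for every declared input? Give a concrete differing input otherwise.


Take base=2, step=1.
price: total becomes -12; next ((step + step) == abs(base)) evaluates to true; next base becomes 1; next delta becomes 0; next at idx=3:; next delta becomes -2; next final value -10
price_opt: total becomes -12; next (abs(base) == (step + step)) evaluates to true; next base becomes -12; next delta becomes 0; next delta becomes -132; next final value -264
-10 against -264: the behavior changed.
verdict: not equivalent; witness: base=2, step=1


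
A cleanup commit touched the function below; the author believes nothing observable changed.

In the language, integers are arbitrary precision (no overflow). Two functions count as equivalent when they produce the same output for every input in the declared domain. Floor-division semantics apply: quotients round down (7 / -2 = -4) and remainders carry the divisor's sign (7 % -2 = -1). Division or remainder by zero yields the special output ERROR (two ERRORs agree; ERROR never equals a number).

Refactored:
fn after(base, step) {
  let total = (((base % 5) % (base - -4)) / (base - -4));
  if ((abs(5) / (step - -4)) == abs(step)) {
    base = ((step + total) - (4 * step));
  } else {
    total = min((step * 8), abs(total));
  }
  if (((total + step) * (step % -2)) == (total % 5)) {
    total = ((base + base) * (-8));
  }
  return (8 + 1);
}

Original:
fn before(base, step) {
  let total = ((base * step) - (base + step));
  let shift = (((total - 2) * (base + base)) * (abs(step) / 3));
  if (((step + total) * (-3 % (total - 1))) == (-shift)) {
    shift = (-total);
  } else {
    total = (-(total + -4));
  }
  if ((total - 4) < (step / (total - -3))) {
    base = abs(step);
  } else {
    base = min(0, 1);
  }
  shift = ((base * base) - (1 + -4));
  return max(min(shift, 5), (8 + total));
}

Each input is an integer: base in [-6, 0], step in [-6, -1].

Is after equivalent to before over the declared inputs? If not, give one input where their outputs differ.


Try base=-6, step=-6.
before: total becomes 48; next shift becomes -1104; next (((step + total) * (-3 % (total - 1))) == (-shift)) evaluates to false; next total becomes -44; next ((total - 4) < (step / (total - -3))) evaluates to true; next base becomes 6; next shift becomes 39; next final value 5
after: total becomes 0; next ((abs(5) / (step - -4)) == abs(step)) evaluates to false; next total becomes -48; next (((total + step) * (step % -2)) == (total % 5)) evaluates to false; next final value 9
5 != 9, so the rewrite changes behavior.
verdict: not equivalent; witness: base=-6, step=-6


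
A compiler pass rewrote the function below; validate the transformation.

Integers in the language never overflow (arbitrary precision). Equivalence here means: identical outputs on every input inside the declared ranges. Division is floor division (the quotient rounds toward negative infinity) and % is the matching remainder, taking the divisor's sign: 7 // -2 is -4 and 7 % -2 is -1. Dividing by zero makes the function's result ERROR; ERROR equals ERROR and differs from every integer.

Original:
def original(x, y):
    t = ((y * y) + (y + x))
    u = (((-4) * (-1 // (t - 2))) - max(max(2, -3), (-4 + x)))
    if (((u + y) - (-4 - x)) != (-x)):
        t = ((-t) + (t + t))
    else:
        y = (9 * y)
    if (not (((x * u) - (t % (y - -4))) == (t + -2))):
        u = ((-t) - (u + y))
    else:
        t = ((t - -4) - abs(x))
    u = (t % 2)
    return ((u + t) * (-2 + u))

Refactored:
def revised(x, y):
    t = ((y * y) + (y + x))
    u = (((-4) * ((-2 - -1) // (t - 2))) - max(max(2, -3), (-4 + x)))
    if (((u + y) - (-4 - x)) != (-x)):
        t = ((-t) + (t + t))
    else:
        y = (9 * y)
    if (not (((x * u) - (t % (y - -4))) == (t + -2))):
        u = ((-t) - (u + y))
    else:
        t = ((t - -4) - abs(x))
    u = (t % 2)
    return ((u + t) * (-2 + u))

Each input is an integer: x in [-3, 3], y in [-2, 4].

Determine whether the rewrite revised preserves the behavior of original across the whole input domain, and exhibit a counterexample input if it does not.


This is a faithful refactor — constant usage differs, and arithmetic usage differs, but the computed results match everywhere.
Spot check at x=3, y=3 — original: t := 15 | u := 2 | (((u + y) - (-4 - x)) != (-x)): true | t := 15 | (not (((x * u) - (t % (y - -4))) == (t + -2))): true | u := -20 | u := 1 | result -16. revised: t := 15 | u := 2 | (((u + y) - (-4 - x)) != (-x)): true | t := 15 | (not (((x * u) - (t % (y - -4))) == (t + -2))): true | u := -20 | u := 1 | result -16. Both give -16.
Checked all 49 inputs in the declared domain: the outputs agree on every one.
verdict: equivalent


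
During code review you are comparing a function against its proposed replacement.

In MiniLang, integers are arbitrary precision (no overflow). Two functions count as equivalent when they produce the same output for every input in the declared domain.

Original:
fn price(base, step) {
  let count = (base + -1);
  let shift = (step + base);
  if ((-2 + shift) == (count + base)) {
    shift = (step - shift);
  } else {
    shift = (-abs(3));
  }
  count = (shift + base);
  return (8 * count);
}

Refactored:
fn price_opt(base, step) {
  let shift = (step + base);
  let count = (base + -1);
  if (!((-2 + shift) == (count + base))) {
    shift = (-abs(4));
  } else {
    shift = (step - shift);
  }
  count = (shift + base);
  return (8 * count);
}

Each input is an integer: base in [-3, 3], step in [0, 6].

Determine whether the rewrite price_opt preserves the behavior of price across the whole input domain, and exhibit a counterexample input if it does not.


Consider the input base=-3, step=0.
price: count becomes -4; next shift becomes -3; next ((-2 + shift) == (count + base)) evaluates to false; next shift becomes -3; next count becomes -6; next final value -48
price_opt: shift becomes -3; next count becomes -4; next (!((-2 + shift) == (count + base))) evaluates to true; next shift becomes -4; next count becomes -7; next final value -56
-48 != -56, so the rewrite changes behavior.
verdict: not equivalent; witness: base=-3, step=0


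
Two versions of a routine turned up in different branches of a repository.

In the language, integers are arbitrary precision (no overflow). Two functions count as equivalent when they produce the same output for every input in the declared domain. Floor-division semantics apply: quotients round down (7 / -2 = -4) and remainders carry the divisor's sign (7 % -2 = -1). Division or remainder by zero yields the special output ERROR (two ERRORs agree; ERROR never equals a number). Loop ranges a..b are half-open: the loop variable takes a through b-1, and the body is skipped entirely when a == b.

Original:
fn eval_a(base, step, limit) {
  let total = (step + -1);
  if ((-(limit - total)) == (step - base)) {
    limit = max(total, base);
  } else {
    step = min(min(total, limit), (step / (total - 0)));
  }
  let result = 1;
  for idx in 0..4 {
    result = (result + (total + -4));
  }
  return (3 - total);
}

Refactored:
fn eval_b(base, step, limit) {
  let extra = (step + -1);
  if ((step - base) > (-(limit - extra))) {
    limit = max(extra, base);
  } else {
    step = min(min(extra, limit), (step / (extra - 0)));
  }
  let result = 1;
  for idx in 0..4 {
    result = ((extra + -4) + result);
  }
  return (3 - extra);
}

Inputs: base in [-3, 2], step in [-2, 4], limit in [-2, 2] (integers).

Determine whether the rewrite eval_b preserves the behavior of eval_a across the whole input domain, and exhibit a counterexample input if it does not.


There is a counterexample at base=-3, step=1, limit=-2: ERROR on one side, 3 on the other.
eval_a: total=0, then ((-(limit - total)) == (step - base)) is false, then a zero divisor aborts: ERROR
eval_b: extra=0, then ((step - base) > (-(limit - extra))) is true, then limit=0, then result=1, then (idx=0), then result=-3, then (idx=1), then result=-7, then (idx=2), then result=-11, then (idx=3), then result=-15, then returns 3
verdict: not equivalent; witness: base=-3, step=1, limit=-2


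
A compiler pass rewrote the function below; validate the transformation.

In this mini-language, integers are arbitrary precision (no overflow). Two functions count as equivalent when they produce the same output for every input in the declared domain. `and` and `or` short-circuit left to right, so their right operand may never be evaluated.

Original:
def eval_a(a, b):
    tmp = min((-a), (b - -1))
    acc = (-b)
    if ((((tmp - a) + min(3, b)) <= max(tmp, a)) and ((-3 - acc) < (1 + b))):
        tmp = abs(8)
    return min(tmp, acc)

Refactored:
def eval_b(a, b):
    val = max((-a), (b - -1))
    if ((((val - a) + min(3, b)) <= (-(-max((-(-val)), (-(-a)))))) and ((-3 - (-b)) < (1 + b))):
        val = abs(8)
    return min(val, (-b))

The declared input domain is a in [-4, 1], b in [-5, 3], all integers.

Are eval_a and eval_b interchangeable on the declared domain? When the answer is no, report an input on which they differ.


On input a=-4, b=-3, eval_a returns -2 while eval_b returns 3.
verdict: not equivalent; witness: a=-4, b=-3


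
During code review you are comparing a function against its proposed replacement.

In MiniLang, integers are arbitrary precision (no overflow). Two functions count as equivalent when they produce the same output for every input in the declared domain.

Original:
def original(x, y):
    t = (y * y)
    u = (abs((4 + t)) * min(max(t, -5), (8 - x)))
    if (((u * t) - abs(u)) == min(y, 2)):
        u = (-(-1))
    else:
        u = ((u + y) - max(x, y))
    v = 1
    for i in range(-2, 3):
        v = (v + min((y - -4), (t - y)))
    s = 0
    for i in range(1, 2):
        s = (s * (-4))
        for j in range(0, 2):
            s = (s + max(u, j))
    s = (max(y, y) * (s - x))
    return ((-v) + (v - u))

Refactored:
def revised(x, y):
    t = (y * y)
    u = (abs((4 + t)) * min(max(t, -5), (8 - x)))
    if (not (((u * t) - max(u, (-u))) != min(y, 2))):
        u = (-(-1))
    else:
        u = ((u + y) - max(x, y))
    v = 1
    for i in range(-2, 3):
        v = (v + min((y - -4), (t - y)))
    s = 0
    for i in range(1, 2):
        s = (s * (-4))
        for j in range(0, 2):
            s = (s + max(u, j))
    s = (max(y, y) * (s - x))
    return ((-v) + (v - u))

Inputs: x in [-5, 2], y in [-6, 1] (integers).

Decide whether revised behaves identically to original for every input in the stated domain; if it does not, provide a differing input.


Equivalent — the differences include min/max/abs usage differs; comparison usage differs; boolean connective usage differs, yet no declared input distinguishes the two.
As a probe, take x=-4, y=-4: original runs t = 16; u = 240; (((u * t) - abs(u)) == min(y, 2)) -> false; u = 240; v = 1; [i=-2]; v = 1; [i=-1]; v = 1; [i=0]; v = 1; [i=1]; v = 1; [i=2]; v = 1; s = 0; [i=1]; s = 0; [j=0]; s = 240; [j=1]; s = 480; s = -1936; return -240; revised runs t = 16; u = 240; (not (((u * t) - max(u, (-u))) != min(y, 2))) -> false; u = 240; v = 1; [i=-2]; v = 1; [i=-1]; v = 1; [i=0]; v = 1; [i=1]; v = 1; [i=2]; v = 1; s = 0; [i=1]; s = 0; [j=0]; s = 240; [j=1]; s = 480; s = -1936; return -240; both end at -240.
An exhaustive pass over the 64 declared inputs shows identical outputs.
verdict: equivalent


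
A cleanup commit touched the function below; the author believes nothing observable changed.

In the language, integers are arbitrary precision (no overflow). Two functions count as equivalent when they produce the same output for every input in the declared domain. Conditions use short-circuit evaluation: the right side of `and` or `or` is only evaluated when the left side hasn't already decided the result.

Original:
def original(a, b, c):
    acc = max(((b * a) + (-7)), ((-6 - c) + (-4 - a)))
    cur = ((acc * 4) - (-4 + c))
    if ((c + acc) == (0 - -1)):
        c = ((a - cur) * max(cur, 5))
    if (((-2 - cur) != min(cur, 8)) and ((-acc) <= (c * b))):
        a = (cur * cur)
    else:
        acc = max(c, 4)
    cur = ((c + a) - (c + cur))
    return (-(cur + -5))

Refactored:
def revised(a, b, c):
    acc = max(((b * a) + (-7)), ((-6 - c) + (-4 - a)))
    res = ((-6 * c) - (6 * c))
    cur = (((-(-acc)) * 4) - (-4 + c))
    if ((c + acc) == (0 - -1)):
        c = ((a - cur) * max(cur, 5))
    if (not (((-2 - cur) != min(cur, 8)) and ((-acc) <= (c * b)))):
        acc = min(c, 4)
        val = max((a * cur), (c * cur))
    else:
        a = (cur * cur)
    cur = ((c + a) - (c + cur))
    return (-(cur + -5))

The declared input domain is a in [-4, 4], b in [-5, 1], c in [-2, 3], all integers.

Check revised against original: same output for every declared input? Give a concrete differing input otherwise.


Although `max(c, 4)` became `min(c, 4)`, no input in the stated domain can expose it.
As a probe, take a=-1, b=-3, c=-1: original runs acc = -4; cur = -11; ((c + acc) == (0 - -1)) -> false; (((-2 - cur) != min(cur, 8)) and ((-acc) <= (c * b))) -> false; acc = 4; cur = 10; return -5; revised runs acc = -4; res = 12; cur = -11; ((c + acc) == (0 - -1)) -> false; (not (((-2 - cur) != min(cur, 8)) and ((-acc) <= (c * b)))) -> true; acc = -1; val = 11; cur = 10; return -5; both end at -5.
Every one of the 378 inputs gives matching results.
verdict: equivalent


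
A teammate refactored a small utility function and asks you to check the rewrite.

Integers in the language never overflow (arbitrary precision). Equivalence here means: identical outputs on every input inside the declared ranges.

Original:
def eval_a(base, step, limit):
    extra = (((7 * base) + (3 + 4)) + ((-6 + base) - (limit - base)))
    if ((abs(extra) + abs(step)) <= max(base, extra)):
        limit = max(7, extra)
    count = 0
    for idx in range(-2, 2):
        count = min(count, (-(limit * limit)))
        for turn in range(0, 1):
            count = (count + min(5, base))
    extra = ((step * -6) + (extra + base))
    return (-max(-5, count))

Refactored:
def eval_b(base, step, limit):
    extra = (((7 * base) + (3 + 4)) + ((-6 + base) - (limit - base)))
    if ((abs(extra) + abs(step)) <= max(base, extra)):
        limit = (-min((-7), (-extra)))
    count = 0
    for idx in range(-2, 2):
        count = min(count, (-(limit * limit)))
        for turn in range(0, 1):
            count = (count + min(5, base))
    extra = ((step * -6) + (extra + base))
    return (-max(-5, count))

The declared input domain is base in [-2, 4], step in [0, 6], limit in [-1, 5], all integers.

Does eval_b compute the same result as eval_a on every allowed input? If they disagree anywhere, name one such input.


Comparing the listings, the differences include: min/max/abs usage differs.
Spot check at base=-1, step=2, limit=1 — eval_a: extra becomes -9; next ((abs(extra) + abs(step)) <= max(base, extra)) evaluates to false; next count becomes 0; next at idx=-2:; next count becomes -1; next at turn=0:; next count becomes -2; next at idx=-1:; next count becomes -2; next at turn=0:; next count becomes -3; next at idx=0:; next count becomes -3; next at turn=0:; next count becomes -4; next at idx=1:; next count becomes -4; next at turn=0:; next count becomes -5; next extra becomes -22; next final value 5. eval_b: extra becomes -9; next ((abs(extra) + abs(step)) <= max(base, extra)) evaluates to false; next count becomes 0; next at idx=-2:; next count becomes -1; next at turn=0:; next count becomes -2; next at idx=-1:; next count becomes -2; next at turn=0:; next count becomes -3; next at idx=0:; next count becomes -3; next at turn=0:; next count becomes -4; next at idx=1:; next count becomes -4; next at turn=0:; next count becomes -5; next extra becomes -22; next final value 5. Both give 5.
An exhaustive pass over the 343 declared inputs shows identical outputs.
verdict: equivalent


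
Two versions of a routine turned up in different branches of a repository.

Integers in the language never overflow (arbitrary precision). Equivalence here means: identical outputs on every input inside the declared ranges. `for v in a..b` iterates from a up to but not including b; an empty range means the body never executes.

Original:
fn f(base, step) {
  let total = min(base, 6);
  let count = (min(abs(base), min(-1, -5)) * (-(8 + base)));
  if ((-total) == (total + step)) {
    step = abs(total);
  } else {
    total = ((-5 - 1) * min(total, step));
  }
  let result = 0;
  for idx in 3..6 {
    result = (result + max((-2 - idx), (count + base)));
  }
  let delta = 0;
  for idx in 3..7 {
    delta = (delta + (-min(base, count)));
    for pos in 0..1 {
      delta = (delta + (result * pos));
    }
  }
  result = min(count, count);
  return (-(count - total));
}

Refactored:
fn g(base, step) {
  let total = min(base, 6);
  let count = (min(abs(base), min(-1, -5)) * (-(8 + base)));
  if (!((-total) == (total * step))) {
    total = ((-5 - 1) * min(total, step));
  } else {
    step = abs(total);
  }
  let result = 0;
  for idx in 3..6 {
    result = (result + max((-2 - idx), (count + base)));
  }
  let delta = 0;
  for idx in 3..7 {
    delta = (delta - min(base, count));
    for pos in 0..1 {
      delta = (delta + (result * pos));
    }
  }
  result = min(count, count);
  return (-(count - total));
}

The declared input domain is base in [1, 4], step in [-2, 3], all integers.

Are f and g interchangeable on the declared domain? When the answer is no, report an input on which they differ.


There is a counterexample at base=1, step=-2: -44 on one side, -33 on the other.
f: total := 1 | count := 45 | ((-total) == (total + step)): true | step := 1 | result := 0 | iter idx=3: | result := 46 | iter idx=4: | result := 92 | iter idx=5: | result := 138 | delta := 0 | iter idx=3: | delta := -1 | iter pos=0: | delta := -1 | iter idx=4: | delta := -2 | iter pos=0: | delta := -2 | iter idx=5: | delta := -3 | iter pos=0: | delta := -3 | iter idx=6: | delta := -4 | iter pos=0: | delta := -4 | result := 45 | result -44
g: total := 1 | count := 45 | (!((-total) == (total * step))): true | total := 12 | result := 0 | iter idx=3: | result := 46 | iter idx=4: | result := 92 | iter idx=5: | result := 138 | delta := 0 | iter idx=3: | delta := -1 | iter pos=0: | delta := -1 | iter idx=4: | delta := -2 | iter pos=0: | delta := -2 | iter idx=5: | delta := -3 | iter pos=0: | delta := -3 | iter idx=6: | delta := -4 | iter pos=0: | delta := -4 | result := 45 | result -33
verdict: not equivalent; witness: base=1, step=-2


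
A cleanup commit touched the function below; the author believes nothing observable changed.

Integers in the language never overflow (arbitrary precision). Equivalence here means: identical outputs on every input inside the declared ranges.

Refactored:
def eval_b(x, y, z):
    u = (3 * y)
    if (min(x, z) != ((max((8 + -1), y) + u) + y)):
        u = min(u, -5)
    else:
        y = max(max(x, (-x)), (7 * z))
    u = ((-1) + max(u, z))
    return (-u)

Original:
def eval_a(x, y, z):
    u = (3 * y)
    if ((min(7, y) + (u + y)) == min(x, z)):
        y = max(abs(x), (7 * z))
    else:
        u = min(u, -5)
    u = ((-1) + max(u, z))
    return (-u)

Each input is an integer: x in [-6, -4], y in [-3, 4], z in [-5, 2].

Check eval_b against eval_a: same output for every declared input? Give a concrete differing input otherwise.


There is a counterexample at x=-5, y=-1, z=-5: 4 on one side, 6 on the other.
eval_a: u=-3, then ((min(7, y) + (u + y)) == min(x, z)) is true, then y=5, then u=-4, then returns 4
eval_b: u=-3, then (min(x, z) != ((max((8 + -1), y) + u) + y)) is true, then u=-5, then u=-6, then returns 6
verdict: not equivalent; witness: x=-5, y=-1, z=-5


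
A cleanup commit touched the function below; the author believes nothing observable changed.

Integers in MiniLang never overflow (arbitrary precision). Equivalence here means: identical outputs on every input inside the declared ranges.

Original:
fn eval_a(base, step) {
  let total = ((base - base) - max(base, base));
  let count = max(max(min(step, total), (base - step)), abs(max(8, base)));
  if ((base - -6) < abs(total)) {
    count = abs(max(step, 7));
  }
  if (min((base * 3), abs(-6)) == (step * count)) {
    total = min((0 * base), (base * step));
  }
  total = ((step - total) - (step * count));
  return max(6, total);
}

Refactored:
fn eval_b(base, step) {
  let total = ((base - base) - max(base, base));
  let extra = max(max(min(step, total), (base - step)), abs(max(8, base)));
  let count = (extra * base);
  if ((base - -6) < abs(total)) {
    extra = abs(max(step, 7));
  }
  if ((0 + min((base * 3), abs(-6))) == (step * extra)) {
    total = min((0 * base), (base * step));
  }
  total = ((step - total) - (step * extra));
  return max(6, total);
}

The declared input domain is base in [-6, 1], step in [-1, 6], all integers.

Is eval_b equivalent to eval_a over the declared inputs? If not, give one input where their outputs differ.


Comparing the listings, the differences include: local variable names differ; arithmetic usage differs; statement counts differ; constant usage differs.
Tracing base=0, step=4: eval_a: total := 0 | count := 8 | ((base - -6) < abs(total)): false | (min((base * 3), abs(-6)) == (step * count)): false | total := -28 | result 6 | eval_b: total := 0 | extra := 8 | count := 0 | ((base - -6) < abs(total)): false | ((0 + min((base * 3), abs(-6))) == (step * extra)): false | total := -28 | result 6 — matching result 6.
Checked all 64 inputs in the declared domain: the outputs agree on every one.
verdict: equivalent


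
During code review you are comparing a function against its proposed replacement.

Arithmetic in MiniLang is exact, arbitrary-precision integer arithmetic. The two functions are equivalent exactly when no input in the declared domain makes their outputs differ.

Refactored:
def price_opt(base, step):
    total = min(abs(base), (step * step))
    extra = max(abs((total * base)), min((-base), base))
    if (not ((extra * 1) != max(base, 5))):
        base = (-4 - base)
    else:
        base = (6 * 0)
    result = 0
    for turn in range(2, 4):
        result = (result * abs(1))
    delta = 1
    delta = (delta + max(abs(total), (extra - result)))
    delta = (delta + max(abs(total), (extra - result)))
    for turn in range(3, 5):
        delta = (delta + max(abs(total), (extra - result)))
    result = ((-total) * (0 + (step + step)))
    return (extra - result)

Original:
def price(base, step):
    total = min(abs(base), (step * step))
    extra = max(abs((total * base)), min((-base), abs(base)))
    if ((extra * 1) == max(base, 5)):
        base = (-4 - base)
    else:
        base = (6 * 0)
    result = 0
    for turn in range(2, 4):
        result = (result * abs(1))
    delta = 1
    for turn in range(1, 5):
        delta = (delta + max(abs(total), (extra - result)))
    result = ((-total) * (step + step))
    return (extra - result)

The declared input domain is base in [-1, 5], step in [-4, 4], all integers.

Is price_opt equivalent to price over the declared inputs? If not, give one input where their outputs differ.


base=-1, step=0 yields 1 from price but 0 from price_opt.
verdict: not equivalent; witness: base=-1, step=0


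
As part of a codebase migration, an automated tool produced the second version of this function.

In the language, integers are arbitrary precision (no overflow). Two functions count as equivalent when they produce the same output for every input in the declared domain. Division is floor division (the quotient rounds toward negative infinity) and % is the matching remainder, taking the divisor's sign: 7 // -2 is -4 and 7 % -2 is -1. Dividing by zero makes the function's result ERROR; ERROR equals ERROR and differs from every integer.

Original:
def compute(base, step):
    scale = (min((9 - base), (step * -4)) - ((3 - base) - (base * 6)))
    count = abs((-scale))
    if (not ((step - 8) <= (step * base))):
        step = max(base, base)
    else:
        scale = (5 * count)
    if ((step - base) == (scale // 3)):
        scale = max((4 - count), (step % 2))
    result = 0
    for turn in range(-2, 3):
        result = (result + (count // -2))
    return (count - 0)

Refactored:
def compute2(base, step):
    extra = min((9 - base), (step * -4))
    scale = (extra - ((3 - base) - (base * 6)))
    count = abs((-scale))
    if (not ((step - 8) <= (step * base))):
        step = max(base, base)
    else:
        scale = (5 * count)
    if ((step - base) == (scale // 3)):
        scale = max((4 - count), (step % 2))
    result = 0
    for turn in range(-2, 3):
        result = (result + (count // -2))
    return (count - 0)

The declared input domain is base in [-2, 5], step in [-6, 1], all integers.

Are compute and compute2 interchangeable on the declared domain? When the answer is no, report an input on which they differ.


Reading the diff, among the changes: statement counts differ; and local variable names differ.
Tracing base=1, step=-2: compute: scale becomes 12; next count becomes 12; next (not ((step - 8) <= (step * base))) evaluates to false; next scale becomes 60; next ((step - base) == (scale // 3)) evaluates to false; next result becomes 0; next at turn=-2:; next result becomes -6; next at turn=-1:; next result becomes -12; next at turn=0:; next result becomes -18; next at turn=1:; next result becomes -24; next at turn=2:; next result becomes -30; next final value 12 | compute2: extra becomes 8; next scale becomes 12; next count becomes 12; next (not ((step - 8) <= (step * base))) evaluates to false; next scale becomes 60; next ((step - base) == (scale // 3)) evaluates to false; next result becomes 0; next at turn=-2:; next result becomes -6; next at turn=-1:; next result becomes -12; next at turn=0:; next result becomes -18; next at turn=1:; next result becomes -24; next at turn=2:; next result becomes -30; next final value 12 — matching result 12.
An exhaustive pass over the 64 declared inputs shows identical outputs.
verdict: equivalent
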